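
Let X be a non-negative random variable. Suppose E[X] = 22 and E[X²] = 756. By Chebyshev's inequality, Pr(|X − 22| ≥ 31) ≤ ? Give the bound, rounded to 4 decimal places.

0.2830

Var(X) = E[X²] − (E[X])² = 756 − 484 = 272.
Chebyshev's inequality: Pr(|X − μ| ≥ t) ≤ Var(X)/t² = 272/961 = 0.2830.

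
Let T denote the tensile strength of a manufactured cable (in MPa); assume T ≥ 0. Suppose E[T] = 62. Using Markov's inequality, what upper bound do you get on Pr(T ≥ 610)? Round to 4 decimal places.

Markov's inequality: for a non-negative random variable, Pr(T ≥ a) ≤ E[T]/a.
Here E[T] = 62 and a = 610, so the bound is 62/610 = 0.1016.

0.1016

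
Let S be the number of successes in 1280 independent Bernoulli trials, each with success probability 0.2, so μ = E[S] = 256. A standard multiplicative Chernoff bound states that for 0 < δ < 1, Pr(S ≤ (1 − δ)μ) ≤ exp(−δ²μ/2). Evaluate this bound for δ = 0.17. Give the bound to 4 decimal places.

0.0247

Exponent = δ²μ/2 = 0.17²·256/2 = 3.6992.
Bound = exp(−3.6992) = 0.02474.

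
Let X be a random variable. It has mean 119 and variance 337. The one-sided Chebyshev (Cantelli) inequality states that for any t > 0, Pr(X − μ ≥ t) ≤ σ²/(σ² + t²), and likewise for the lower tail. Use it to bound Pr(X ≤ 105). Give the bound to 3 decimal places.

0.632

Here σ² = 337 and t = 14, so σ² + t² = 533.
Cantelli's bound: 337/533 = 0.6323.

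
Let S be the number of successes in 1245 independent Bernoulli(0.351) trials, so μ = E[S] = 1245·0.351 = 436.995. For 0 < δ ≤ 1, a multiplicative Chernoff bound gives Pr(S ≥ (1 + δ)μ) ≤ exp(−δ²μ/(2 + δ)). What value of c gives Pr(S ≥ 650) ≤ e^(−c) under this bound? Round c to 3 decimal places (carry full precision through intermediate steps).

41.740

Write 650 = (1 + δ)μ, so δ = 650/436.995 − 1 = 0.4874312…
Then the exponent is δ²μ/(2 + δ) = (650 − μ)² / (μ·(2 + δ)) = 41.739962.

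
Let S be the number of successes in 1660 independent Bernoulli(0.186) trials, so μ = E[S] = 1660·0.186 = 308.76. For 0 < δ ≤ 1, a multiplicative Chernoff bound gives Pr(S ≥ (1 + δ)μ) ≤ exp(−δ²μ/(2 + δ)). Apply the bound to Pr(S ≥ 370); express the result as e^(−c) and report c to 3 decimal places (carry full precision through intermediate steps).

Write 370 = (1 + δ)μ, so δ = 370/308.76 − 1 = 0.1983418…
Then the exponent is δ²μ/(2 + δ) = (370 − μ)² / (μ·(2 + δ)) = 5.525278.

5.525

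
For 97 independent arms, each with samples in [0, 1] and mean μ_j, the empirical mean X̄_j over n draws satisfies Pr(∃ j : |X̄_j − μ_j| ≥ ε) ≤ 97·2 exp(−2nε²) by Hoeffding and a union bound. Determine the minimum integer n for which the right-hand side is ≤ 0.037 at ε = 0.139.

222

Need 2·97·exp(−2nε²) ≤ 0.037, i.e. exp(−2nε²) ≤ 0.037/194.
So 2nε² ≥ ln(194/0.037) = 8.564696.
Hence n ≥ 8.564696/(2·0.139²) = 221.642.
The smallest integer n is 222.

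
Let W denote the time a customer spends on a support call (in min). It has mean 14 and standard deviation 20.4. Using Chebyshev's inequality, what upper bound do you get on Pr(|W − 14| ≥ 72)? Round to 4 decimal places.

0.0803

Chebyshev: Pr(|W − μ| ≥ t) ≤ Var(W)/t².
Var(W) = σ² = 20.4² = 416.16.
Bound = 416.16 / 5184 = 0.0803.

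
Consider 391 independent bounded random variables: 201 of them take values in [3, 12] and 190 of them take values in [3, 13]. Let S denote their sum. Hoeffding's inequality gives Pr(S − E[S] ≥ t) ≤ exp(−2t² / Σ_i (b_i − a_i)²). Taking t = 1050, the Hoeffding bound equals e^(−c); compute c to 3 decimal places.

62.498

Σ(b_i − a_i)² = 201·9² + 190·10² = 35281.
c = 2t² / 35281 = 2·1050² / 35281 = 62.4982.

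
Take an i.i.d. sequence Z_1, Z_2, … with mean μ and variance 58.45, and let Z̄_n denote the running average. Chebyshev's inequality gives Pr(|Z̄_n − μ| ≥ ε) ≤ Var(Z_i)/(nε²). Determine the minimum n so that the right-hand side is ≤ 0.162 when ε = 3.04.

40

Require 58.45/(n·3.04²) ≤ 0.162, i.e. n ≥ 58.45/(0.162·3.04²) = 39.041.
The smallest integer n is 40.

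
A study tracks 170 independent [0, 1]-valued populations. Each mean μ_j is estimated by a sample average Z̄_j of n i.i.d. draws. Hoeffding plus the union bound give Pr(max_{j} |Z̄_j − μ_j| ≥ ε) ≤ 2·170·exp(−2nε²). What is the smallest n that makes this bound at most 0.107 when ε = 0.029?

4795

Need 2·170·exp(−2nε²) ≤ 0.107, i.e. exp(−2nε²) ≤ 0.107/340.
So 2nε² ≥ ln(340/0.107) = 8.063872.
Hence n ≥ 8.063872/(2·0.029²) = 4794.216.
The smallest integer n is 4795.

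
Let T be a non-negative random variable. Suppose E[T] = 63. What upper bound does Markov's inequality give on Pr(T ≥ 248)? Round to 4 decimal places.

Markov's inequality: for a non-negative random variable, Pr(T ≥ a) ≤ E[T]/a.
Here E[T] = 63 and a = 248, so the bound is 63/248 = 0.2540.

0.2540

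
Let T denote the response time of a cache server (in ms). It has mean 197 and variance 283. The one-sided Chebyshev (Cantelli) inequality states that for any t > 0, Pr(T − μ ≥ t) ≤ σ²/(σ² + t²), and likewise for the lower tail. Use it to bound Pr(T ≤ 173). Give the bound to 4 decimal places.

0.3295

Here σ² = 283 and t = 24, so σ² + t² = 859.
Cantelli's bound: 283/859 = 0.3295.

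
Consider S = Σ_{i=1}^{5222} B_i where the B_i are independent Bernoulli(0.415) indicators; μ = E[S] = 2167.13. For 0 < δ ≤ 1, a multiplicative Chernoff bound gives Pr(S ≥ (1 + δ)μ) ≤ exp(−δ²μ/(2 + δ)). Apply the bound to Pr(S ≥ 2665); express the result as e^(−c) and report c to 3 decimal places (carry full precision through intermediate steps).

Write 2665 = (1 + δ)μ, so δ = 2665/2167.13 − 1 = 0.229737…
Then the exponent is δ²μ/(2 + δ) = (2665 − μ)² / (μ·(2 + δ)) = 51.297158.

51.297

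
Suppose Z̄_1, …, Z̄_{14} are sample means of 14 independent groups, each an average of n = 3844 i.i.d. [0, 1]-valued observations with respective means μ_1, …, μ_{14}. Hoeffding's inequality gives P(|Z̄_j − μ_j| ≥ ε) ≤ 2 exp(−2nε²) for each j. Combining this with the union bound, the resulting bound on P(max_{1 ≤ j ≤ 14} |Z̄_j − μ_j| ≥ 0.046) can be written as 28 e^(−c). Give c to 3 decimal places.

16.268

Union bound over the 14 events: P(max_{1 ≤ j ≤ 14} |Z̄_j − μ_j| ≥ 0.046) ≤ 14·2·exp(−2nε²) = 28 exp(−2·3844·0.046²).
So c = 2·3844·0.046² = 16.2678.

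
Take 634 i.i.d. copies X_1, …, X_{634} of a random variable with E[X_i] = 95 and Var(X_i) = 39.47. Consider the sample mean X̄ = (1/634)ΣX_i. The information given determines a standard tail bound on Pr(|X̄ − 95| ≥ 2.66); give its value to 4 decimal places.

With mean and variance of each term known, Chebyshev's inequality bounds the deviation of the sum (or sample mean).
Var(X̄) = Var(X_i)/n = 39.47/634 = 0.062256.
Chebyshev: Pr(|X̄ − 95| ≥ 2.66) ≤ Var(X̄)/(2.66)² = 39.47/(634·2.66²) = 0.0088.

0.0088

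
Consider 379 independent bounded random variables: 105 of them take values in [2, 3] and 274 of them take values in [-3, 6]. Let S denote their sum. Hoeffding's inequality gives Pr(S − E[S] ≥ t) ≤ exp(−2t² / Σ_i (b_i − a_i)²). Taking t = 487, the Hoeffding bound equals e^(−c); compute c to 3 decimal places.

Σ(b_i − a_i)² = 105·1² + 274·9² = 22299.
c = 2t² / 22299 = 2·487² / 22299 = 21.2717.

21.272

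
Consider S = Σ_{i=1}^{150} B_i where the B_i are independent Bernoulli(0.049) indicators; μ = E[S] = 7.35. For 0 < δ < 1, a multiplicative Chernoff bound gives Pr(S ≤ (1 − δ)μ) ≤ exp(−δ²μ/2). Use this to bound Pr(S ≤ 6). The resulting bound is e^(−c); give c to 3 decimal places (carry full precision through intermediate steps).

Write 6 = (1 − δ)μ, so δ = 1 − 6/7.35 = 0.1836735…
Then the exponent is δ²μ/2 = (μ − 6)²/(2μ) = 0.123980.

0.124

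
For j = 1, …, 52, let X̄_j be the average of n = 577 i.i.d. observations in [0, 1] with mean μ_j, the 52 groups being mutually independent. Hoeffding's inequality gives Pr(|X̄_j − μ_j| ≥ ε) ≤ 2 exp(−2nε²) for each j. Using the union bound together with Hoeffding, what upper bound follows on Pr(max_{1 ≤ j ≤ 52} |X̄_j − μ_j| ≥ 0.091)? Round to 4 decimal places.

Per-experiment Hoeffding bound: 2·exp(−2·577·0.091²) = 2·exp(−9.55627) = 0.00014151.
Union bound over 52 events: 52·0.00014151 = 0.00736.

0.0074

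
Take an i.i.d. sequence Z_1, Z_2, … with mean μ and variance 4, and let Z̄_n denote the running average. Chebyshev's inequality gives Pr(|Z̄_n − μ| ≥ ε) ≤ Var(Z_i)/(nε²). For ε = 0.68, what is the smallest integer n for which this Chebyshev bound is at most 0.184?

48

Require 4/(n·0.68²) ≤ 0.184, i.e. n ≥ 4/(0.184·0.68²) = 47.014.
The smallest integer n is 48.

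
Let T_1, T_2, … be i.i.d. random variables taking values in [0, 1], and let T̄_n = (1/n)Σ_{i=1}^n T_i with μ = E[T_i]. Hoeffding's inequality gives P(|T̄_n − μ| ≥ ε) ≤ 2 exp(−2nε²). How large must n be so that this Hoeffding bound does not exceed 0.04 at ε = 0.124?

128

Require 2·exp(−2nε²) ≤ 0.04, i.e. 2nε² ≥ ln(2/0.04) = 3.912023.
So n ≥ 3.912023 / (2·0.124²) = 127.212.
The smallest integer n is 128.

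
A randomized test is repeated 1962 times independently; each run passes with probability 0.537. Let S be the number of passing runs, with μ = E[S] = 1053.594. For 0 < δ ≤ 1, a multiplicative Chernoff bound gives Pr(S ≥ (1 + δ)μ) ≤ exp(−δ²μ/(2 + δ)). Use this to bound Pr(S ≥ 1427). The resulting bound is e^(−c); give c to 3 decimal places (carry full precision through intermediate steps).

56.209

Write 1427 = (1 + δ)μ, so δ = 1427/1053.594 − 1 = 0.3544117…
Then the exponent is δ²μ/(2 + δ) = (1427 − μ)² / (μ·(2 + δ)) = 56.209134.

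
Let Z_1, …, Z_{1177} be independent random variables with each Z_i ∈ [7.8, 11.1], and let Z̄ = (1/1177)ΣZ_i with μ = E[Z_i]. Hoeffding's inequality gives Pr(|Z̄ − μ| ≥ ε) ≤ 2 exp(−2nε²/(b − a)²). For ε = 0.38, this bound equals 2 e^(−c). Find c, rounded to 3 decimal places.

31.214

c = 2nε²/(b − a)² = 2·1177·0.38² / 3.3² = 31.2137.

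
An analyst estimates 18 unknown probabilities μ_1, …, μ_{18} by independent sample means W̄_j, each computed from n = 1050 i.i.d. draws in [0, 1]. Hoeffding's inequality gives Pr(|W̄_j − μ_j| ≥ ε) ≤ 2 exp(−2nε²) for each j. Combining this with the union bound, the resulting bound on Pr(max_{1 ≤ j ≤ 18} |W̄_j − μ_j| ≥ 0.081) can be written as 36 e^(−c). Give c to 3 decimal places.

Union bound over the 18 events: Pr(max_{1 ≤ j ≤ 18} |W̄_j − μ_j| ≥ 0.081) ≤ 18·2·exp(−2nε²) = 36 exp(−2·1050·0.081²).
So c = 2·1050·0.081² = 13.7781.

13.778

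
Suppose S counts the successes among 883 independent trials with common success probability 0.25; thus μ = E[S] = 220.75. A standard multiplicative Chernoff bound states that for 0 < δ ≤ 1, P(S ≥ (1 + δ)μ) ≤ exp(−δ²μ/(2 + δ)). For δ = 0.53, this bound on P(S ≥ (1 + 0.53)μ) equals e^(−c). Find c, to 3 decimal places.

c = δ²μ/(2 + δ) = 0.53²·220.75/(2 + 0.53) = 24.5094.

24.509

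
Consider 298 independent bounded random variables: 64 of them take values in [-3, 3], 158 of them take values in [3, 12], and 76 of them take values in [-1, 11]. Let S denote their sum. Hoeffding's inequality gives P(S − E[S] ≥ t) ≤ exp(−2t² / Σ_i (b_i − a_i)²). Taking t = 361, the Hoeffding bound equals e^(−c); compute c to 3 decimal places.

10.007

Σ(b_i − a_i)² = 64·6² + 158·9² + 76·12² = 26046.
c = 2t² / 26046 = 2·361² / 26046 = 10.0070.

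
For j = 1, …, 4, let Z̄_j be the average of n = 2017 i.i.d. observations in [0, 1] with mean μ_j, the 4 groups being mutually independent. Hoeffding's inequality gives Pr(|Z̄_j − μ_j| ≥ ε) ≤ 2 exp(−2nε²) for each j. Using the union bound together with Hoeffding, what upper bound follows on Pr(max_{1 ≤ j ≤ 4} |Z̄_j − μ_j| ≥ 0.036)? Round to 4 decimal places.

Per-experiment Hoeffding bound: 2·exp(−2·2017·0.036²) = 2·exp(−5.22806) = 0.010728.
Union bound over 4 events: 4·0.010728 = 0.04291.

0.0429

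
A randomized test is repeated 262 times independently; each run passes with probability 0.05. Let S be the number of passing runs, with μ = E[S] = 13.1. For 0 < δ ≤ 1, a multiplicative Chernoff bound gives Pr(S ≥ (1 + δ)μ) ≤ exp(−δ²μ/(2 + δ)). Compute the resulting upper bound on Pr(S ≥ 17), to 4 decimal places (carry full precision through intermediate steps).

0.6033

Write 17 = (1 + δ)μ, so δ = 17/13.1 − 1 = 0.2977099…
Then the exponent is δ²μ/(2 + δ) = (17 − μ)² / (μ·(2 + δ)) = 0.505316.
Bound = exp(−0.505316) = 0.60332.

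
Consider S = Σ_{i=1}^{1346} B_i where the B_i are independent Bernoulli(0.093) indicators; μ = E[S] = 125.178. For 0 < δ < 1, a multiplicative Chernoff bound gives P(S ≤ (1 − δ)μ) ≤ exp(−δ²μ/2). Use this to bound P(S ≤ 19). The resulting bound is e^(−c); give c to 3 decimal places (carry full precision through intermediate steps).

45.031

Write 19 = (1 − δ)μ, so δ = 1 − 19/125.178 = 0.8482161…
Then the exponent is δ²μ/2 = (μ − 19)²/(2μ) = 45.030947.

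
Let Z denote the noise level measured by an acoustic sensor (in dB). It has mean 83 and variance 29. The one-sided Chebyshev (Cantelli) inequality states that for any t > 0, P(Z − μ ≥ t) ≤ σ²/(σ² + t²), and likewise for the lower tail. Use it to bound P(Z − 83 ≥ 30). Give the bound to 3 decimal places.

0.031

Here σ² = 29 and t = 30, so σ² + t² = 929.
Cantelli's bound: 29/929 = 0.0312.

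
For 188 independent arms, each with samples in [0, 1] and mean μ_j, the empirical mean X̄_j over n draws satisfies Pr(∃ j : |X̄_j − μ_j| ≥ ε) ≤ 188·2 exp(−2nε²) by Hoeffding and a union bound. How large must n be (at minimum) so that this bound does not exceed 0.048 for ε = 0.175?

Need 2·188·exp(−2nε²) ≤ 0.048, i.e. exp(−2nε²) ≤ 0.048/376.
So 2nε² ≥ ln(376/0.048) = 8.966143.
Hence n ≥ 8.966143/(2·0.175²) = 146.386.
The smallest integer n is 147.

147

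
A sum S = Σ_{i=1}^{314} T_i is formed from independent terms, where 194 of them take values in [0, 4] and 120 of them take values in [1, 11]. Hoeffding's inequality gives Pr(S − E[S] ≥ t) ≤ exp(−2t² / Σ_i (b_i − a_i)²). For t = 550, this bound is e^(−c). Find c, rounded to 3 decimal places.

40.056

Σ(b_i − a_i)² = 194·4² + 120·10² = 15104.
c = 2t² / 15104 = 2·550² / 15104 = 40.0556.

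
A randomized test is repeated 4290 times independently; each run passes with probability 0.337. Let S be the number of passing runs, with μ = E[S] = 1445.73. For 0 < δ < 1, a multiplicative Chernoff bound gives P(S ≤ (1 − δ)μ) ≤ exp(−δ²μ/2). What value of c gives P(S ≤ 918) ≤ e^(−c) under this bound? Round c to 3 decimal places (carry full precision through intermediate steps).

Write 918 = (1 − δ)μ, so δ = 1 − 918/1445.73 = 0.3650267…
Then the exponent is δ²μ/2 = (μ − 918)²/(2μ) = 96.317761.

96.318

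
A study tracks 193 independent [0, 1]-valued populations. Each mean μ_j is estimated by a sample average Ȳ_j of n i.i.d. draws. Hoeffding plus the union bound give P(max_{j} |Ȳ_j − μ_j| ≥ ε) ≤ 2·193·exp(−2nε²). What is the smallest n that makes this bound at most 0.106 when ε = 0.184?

122

Need 2·193·exp(−2nε²) ≤ 0.106, i.e. exp(−2nε²) ≤ 0.106/386.
So 2nε² ≥ ln(386/0.106) = 8.200154.
Hence n ≥ 8.200154/(2·0.184²) = 121.103.
The smallest integer n is 122.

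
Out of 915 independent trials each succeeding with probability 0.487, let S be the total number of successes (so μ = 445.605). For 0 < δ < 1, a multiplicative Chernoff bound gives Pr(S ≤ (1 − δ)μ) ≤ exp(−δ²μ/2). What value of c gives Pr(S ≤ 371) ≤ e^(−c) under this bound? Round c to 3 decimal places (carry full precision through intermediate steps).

Write 371 = (1 − δ)μ, so δ = 1 − 371/445.605 = 0.1674241…
Then the exponent is δ²μ/2 = (μ − 371)²/(2μ) = 6.245336.

6.245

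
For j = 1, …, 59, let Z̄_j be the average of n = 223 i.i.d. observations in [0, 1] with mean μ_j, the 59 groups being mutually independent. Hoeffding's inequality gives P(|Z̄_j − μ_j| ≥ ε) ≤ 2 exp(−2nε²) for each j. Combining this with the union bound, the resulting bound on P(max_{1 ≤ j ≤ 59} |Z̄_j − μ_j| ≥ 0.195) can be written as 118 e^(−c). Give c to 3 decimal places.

16.959

Union bound over the 59 events: P(max_{1 ≤ j ≤ 59} |Z̄_j − μ_j| ≥ 0.195) ≤ 59·2·exp(−2nε²) = 118 exp(−2·223·0.195²).
So c = 2·223·0.195² = 16.9592.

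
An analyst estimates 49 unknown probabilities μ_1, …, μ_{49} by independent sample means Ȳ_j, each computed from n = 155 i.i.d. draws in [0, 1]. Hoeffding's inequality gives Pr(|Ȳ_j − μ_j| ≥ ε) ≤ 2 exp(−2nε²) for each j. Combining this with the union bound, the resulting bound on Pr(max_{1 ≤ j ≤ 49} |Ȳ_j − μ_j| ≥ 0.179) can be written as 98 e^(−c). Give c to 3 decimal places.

Union bound over the 49 events: Pr(max_{1 ≤ j ≤ 49} |Ȳ_j − μ_j| ≥ 0.179) ≤ 49·2·exp(−2nε²) = 98 exp(−2·155·0.179²).
So c = 2·155·0.179² = 9.9327.

9.933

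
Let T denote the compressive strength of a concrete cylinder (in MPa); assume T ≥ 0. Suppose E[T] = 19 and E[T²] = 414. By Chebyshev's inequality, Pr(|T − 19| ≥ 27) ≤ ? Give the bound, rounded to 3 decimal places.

0.073

Var(T) = E[T²] − (E[T])² = 414 − 361 = 53.
Chebyshev's inequality: Pr(|T − μ| ≥ t) ≤ Var(T)/t² = 53/729 = 0.0727.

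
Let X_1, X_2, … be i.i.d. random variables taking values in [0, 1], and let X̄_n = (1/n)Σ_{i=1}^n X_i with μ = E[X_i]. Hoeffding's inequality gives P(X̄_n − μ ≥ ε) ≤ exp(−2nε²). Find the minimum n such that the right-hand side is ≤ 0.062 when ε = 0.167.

50

Require exp(−2nε²) ≤ 0.062, i.e. 2nε² ≥ ln(1/0.062) = 2.780621.
So n ≥ 2.780621 / (2·0.167²) = 49.852.
The smallest integer n is 50.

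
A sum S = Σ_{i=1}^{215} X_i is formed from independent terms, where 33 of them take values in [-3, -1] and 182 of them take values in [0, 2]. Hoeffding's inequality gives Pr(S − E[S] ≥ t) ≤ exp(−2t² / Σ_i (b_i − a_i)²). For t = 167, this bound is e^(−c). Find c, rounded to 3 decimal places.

Σ(b_i − a_i)² = 33·2² + 182·2² = 860.
c = 2t² / 860 = 2·167² / 860 = 64.8581.

64.858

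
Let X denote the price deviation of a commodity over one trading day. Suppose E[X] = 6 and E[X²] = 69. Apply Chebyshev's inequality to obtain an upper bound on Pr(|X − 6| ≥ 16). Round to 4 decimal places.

Var(X) = E[X²] − (E[X])² = 69 − 36 = 33.
Chebyshev's inequality: Pr(|X − μ| ≥ t) ≤ Var(X)/t² = 33/256 = 0.1289.

0.1289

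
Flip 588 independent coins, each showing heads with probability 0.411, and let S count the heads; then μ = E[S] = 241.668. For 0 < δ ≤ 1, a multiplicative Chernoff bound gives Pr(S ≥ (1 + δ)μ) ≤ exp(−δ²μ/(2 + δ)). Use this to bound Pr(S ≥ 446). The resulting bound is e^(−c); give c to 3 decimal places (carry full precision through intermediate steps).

60.715

Write 446 = (1 + δ)μ, so δ = 446/241.668 − 1 = 0.8455071…
Then the exponent is δ²μ/(2 + δ) = (446 − μ)² / (μ·(2 + δ)) = 60.714714.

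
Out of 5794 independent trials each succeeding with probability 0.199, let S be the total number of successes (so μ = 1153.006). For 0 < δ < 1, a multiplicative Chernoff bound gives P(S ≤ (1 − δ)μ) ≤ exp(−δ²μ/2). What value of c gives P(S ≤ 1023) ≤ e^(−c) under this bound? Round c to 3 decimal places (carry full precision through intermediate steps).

7.329

Write 1023 = (1 − δ)μ, so δ = 1 − 1023/1153.006 = 0.112754…
Then the exponent is δ²μ/2 = (μ − 1023)²/(2μ) = 7.329346.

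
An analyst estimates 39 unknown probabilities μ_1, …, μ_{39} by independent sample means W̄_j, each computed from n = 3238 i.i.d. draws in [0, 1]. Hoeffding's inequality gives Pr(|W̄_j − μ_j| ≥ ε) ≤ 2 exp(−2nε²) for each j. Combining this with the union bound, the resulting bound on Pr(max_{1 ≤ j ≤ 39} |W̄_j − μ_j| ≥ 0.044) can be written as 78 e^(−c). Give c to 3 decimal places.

12.538

Union bound over the 39 events: Pr(max_{1 ≤ j ≤ 39} |W̄_j − μ_j| ≥ 0.044) ≤ 39·2·exp(−2nε²) = 78 exp(−2·3238·0.044²).
So c = 2·3238·0.044² = 12.5375.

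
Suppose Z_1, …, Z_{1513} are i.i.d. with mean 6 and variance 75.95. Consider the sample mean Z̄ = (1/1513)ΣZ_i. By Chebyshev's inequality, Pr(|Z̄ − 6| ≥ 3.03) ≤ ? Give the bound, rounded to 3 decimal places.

Var(Z̄) = Var(Z_i)/n = 75.95/1513 = 0.050198.
Chebyshev: Pr(|Z̄ − 6| ≥ 3.03) ≤ Var(Z̄)/(3.03)² = 75.95/(1513·3.03²) = 0.0055.

0.005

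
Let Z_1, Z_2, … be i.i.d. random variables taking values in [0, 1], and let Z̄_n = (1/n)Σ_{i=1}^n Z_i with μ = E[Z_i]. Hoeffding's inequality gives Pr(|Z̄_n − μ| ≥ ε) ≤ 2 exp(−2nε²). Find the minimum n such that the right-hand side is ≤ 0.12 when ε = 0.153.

61

Require 2·exp(−2nε²) ≤ 0.12, i.e. 2nε² ≥ ln(2/0.12) = 2.813411.
So n ≥ 2.813411 / (2·0.153²) = 60.093.
The smallest integer n is 61.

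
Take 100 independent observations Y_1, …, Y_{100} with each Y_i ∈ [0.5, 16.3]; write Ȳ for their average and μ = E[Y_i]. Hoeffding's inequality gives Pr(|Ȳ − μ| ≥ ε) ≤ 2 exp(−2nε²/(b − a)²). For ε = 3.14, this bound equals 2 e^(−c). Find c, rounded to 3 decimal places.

c = 2nε²/(b − a)² = 2·100·3.14² / 15.8² = 7.8991.

7.899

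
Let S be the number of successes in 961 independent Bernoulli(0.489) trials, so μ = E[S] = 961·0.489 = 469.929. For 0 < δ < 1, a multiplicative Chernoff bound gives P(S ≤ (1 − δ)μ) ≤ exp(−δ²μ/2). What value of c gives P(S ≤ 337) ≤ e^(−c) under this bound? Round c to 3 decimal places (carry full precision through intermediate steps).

18.801

Write 337 = (1 − δ)μ, so δ = 1 − 337/469.929 = 0.2828704…
Then the exponent is δ²μ/2 = (μ − 337)²/(2μ) = 18.800839.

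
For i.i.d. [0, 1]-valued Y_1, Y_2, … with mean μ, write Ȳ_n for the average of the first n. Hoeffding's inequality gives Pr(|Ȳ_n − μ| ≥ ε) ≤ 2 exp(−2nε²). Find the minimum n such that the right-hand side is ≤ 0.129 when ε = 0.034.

Require 2·exp(−2nε²) ≤ 0.129, i.e. 2nε² ≥ ln(2/0.129) = 2.741090.
So n ≥ 2.741090 / (2·0.034²) = 1185.593.
The smallest integer n is 1186.

1186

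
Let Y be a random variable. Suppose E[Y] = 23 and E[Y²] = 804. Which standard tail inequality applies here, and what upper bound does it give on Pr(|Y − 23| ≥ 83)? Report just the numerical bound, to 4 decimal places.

0.0399

The first two moments determine the variance, so Chebyshev's inequality is the sharpest standard bound available.
Var(Y) = E[Y²] − (E[Y])² = 804 − 529 = 275.
Chebyshev's inequality: Pr(|Y − μ| ≥ t) ≤ Var(Y)/t² = 275/6889 = 0.0399.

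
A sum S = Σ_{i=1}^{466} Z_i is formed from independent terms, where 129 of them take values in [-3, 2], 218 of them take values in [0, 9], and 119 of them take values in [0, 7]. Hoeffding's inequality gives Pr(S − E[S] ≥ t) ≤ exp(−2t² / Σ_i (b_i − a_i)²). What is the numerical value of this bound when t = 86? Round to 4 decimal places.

Σ(b_i − a_i)² = 129·5² + 218·9² + 119·7² = 26714.
Exponent = 2·86² / 26714 = 0.55372.
Bound = exp(−0.55372) = 0.57481.

0.5748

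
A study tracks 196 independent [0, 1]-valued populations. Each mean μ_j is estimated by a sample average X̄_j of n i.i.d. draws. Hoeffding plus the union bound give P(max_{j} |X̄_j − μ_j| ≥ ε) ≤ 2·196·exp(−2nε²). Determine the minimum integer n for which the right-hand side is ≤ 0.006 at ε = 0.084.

Need 2·196·exp(−2nε²) ≤ 0.006, i.e. exp(−2nε²) ≤ 0.006/392.
So 2nε² ≥ ln(392/0.006) = 11.087258.
Hence n ≥ 11.087258/(2·0.084²) = 785.662.
The smallest integer n is 786.

786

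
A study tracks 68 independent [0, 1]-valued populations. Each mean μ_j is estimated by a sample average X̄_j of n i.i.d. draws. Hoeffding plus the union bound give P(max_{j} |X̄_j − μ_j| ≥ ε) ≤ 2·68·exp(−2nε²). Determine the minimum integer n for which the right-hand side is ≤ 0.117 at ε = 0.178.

Need 2·68·exp(−2nε²) ≤ 0.117, i.e. exp(−2nε²) ≤ 0.117/136.
So 2nε² ≥ ln(136/0.117) = 7.058236.
Hence n ≥ 7.058236/(2·0.178²) = 111.385.
The smallest integer n is 112.

112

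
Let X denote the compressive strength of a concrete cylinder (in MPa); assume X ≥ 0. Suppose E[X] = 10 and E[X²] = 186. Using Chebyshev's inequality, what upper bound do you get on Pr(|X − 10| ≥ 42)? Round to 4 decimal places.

0.0488

Var(X) = E[X²] − (E[X])² = 186 − 100 = 86.
Chebyshev's inequality: Pr(|X − μ| ≥ t) ≤ Var(X)/t² = 86/1764 = 0.0488.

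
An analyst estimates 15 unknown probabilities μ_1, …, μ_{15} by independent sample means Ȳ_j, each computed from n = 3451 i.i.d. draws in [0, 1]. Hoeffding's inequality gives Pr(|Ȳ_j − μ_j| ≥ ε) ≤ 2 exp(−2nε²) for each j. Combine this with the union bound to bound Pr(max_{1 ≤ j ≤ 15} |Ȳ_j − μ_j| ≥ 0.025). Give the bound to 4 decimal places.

0.4015

Per-experiment Hoeffding bound: 2·exp(−2·3451·0.025²) = 2·exp(−4.31375) = 0.026767.
Union bound over 15 events: 15·0.026767 = 0.40150.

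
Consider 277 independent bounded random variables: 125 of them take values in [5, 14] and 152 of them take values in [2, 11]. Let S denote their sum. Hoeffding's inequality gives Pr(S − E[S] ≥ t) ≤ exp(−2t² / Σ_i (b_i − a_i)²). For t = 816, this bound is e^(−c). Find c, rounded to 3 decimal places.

Σ(b_i − a_i)² = 125·9² + 152·9² = 22437.
c = 2t² / 22437 = 2·816² / 22437 = 59.3534.

59.353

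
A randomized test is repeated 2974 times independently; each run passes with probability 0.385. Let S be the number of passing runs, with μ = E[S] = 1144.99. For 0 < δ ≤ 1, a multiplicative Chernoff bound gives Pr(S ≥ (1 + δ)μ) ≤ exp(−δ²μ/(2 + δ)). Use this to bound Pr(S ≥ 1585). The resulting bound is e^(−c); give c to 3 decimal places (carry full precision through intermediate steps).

Write 1585 = (1 + δ)μ, so δ = 1585/1144.99 − 1 = 0.3842916…
Then the exponent is δ²μ/(2 + δ) = (1585 − μ)² / (μ·(2 + δ)) = 70.919234.

70.919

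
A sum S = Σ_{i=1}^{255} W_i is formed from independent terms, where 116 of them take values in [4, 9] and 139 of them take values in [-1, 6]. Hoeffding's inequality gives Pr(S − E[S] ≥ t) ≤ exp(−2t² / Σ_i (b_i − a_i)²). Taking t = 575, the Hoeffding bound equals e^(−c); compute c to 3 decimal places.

68.093

Σ(b_i − a_i)² = 116·5² + 139·7² = 9711.
c = 2t² / 9711 = 2·575² / 9711 = 68.0929.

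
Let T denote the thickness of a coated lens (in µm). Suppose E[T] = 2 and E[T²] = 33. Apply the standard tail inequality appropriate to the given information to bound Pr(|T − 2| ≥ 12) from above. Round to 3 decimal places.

The first two moments determine the variance, so Chebyshev's inequality is the sharpest standard bound available.
Var(T) = E[T²] − (E[T])² = 33 − 4 = 29.
Chebyshev's inequality: Pr(|T − μ| ≥ t) ≤ Var(T)/t² = 29/144 = 0.2014.

0.201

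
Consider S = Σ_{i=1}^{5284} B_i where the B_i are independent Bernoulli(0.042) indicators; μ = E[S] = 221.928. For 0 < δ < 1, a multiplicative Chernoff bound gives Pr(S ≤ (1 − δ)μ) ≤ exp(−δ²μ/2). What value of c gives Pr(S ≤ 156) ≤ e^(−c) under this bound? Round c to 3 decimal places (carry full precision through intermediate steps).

Write 156 = (1 − δ)μ, so δ = 1 − 156/221.928 = 0.2970693…
Then the exponent is δ²μ/2 = (μ − 156)²/(2μ) = 9.792593.

9.793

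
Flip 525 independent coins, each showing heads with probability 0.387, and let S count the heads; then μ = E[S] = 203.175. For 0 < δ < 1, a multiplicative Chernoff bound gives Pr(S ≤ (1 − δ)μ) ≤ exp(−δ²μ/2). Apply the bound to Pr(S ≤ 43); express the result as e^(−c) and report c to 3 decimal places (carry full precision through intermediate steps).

Write 43 = (1 − δ)μ, so δ = 1 − 43/203.175 = 0.7883598…
Then the exponent is δ²μ/2 = (μ − 43)²/(2μ) = 63.137765.

63.138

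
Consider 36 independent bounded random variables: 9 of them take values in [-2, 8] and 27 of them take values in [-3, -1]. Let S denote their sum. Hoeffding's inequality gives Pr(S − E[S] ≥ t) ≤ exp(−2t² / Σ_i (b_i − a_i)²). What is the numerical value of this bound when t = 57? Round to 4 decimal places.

Σ(b_i − a_i)² = 9·10² + 27·2² = 1008.
Exponent = 2·57² / 1008 = 6.44643.
Bound = exp(−6.44643) = 0.00159.

0.0016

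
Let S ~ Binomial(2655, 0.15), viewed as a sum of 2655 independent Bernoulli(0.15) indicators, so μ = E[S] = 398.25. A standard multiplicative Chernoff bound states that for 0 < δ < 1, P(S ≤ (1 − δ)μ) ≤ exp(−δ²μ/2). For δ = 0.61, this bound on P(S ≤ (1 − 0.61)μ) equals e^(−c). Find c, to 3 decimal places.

74.094

c = δ²μ/2 = 0.61²·398.25/2 = 74.0944.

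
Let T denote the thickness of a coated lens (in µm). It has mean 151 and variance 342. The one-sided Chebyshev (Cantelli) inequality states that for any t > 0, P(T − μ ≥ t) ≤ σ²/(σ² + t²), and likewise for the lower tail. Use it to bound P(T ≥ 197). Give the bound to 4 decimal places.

0.1391

Here σ² = 342 and t = 46, so σ² + t² = 2458.
Cantelli's bound: 342/2458 = 0.1391.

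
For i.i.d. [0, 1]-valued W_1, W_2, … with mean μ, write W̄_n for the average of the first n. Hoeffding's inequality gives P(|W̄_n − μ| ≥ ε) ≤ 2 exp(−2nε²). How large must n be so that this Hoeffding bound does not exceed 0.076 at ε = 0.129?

Require 2·exp(−2nε²) ≤ 0.076, i.e. 2nε² ≥ ln(2/0.076) = 3.270169.
So n ≥ 3.270169 / (2·0.129²) = 98.256.
The smallest integer n is 99.

99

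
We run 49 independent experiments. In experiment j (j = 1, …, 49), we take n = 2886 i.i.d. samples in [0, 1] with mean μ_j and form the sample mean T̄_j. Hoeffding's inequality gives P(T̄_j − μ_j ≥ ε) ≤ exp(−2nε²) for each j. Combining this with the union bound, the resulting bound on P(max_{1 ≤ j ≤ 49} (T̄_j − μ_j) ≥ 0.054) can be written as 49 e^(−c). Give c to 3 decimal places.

Union bound over the 49 events: P(max_{1 ≤ j ≤ 49} (T̄_j − μ_j) ≥ 0.054) ≤ 49·exp(−2nε²) = 49 exp(−2·2886·0.054²).
So c = 2·2886·0.054² = 16.8312.

16.831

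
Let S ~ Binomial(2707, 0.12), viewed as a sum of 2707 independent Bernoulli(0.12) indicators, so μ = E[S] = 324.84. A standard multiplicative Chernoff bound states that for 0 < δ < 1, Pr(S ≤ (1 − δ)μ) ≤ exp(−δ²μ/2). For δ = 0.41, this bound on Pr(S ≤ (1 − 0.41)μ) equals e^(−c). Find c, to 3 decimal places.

c = δ²μ/2 = 0.41²·324.84/2 = 27.3028.

27.303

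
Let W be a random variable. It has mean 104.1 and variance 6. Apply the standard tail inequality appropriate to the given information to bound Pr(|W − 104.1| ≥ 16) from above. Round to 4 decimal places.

Mean and variance are known, so Chebyshev's inequality applies.
Chebyshev: Pr(|W − μ| ≥ t) ≤ Var(W)/t².
Bound = 6 / 256 = 0.0234.

0.0234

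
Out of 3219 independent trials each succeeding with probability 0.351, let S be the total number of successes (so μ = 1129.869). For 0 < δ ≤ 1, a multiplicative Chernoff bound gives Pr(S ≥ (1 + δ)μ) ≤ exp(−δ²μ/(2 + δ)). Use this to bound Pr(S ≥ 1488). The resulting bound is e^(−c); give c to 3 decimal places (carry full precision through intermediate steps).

Write 1488 = (1 + δ)μ, so δ = 1488/1129.869 − 1 = 0.3169668…
Then the exponent is δ²μ/(2 + δ) = (1488 − μ)² / (μ·(2 + δ)) = 48.993213.

48.993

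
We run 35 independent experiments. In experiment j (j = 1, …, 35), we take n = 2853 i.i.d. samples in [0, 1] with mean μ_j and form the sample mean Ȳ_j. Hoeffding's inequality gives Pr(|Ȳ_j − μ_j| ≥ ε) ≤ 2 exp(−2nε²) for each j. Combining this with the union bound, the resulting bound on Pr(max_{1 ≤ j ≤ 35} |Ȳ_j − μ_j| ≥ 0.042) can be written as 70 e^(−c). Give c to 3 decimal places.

Union bound over the 35 events: Pr(max_{1 ≤ j ≤ 35} |Ȳ_j − μ_j| ≥ 0.042) ≤ 35·2·exp(−2nε²) = 70 exp(−2·2853·0.042²).
So c = 2·2853·0.042² = 10.0654.

10.065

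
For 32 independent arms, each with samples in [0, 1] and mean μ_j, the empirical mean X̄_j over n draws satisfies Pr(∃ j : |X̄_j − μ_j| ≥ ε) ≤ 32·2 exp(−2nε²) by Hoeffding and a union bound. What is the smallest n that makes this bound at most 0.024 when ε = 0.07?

805

Need 2·32·exp(−2nε²) ≤ 0.024, i.e. exp(−2nε²) ≤ 0.024/64.
So 2nε² ≥ ln(64/0.024) = 7.888585.
Hence n ≥ 7.888585/(2·0.07²) = 804.958.
The smallest integer n is 805.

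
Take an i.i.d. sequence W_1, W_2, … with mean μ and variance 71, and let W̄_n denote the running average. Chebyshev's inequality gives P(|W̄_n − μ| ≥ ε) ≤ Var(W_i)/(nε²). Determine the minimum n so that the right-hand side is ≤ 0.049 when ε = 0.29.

17230

Require 71/(n·0.29²) ≤ 0.049, i.e. n ≥ 71/(0.049·0.29²) = 17229.246.
The smallest integer n is 17230.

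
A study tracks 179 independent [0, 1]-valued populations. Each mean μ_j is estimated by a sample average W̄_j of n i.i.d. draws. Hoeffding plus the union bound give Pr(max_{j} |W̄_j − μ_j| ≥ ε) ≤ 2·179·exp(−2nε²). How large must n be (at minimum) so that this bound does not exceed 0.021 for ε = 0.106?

434

Need 2·179·exp(−2nε²) ≤ 0.021, i.e. exp(−2nε²) ≤ 0.021/358.
So 2nε² ≥ ln(358/0.021) = 9.743766.
Hence n ≥ 9.743766/(2·0.106²) = 433.596.
The smallest integer n is 434.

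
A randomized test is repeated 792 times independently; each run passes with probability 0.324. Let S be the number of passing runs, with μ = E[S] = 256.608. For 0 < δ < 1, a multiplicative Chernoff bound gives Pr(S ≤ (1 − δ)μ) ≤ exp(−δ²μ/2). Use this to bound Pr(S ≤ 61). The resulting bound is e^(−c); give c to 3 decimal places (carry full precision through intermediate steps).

74.554

Write 61 = (1 − δ)μ, so δ = 1 − 61/256.608 = 0.7622833…
Then the exponent is δ²μ/2 = (μ − 61)²/(2μ) = 74.554359.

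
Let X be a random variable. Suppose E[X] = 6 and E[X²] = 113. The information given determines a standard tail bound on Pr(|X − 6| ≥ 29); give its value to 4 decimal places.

The first two moments determine the variance, so Chebyshev's inequality is the sharpest standard bound available.
Var(X) = E[X²] − (E[X])² = 113 − 36 = 77.
Chebyshev's inequality: Pr(|X − μ| ≥ t) ≤ Var(X)/t² = 77/841 = 0.0916.

0.0916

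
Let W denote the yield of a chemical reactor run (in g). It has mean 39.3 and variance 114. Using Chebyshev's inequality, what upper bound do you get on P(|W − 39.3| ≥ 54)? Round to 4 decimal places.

0.0391

Chebyshev: P(|W − μ| ≥ t) ≤ Var(W)/t².
Bound = 114 / 2916 = 0.0391.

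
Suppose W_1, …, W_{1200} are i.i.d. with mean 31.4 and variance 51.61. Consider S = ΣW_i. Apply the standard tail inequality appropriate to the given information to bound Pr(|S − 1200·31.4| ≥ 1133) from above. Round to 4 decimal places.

With mean and variance of each term known, Chebyshev's inequality bounds the deviation of the sum (or sample mean).
Var(S) = n·Var(W_i) = 1200·51.61 = 61932.
Chebyshev: Pr(|S − 1200·31.4| ≥ 1133) ≤ Var(S)/1133² = 61932/1283689 = 0.0482.

0.0482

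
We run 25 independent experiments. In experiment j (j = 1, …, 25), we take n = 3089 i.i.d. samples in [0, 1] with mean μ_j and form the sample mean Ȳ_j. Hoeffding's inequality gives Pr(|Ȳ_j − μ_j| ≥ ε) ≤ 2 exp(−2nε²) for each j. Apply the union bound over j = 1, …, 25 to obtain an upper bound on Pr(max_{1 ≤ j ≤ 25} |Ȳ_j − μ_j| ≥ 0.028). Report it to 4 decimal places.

0.3940

Per-experiment Hoeffding bound: 2·exp(−2·3089·0.028²) = 2·exp(−4.84355) = 0.015758.
Union bound over 25 events: 25·0.015758 = 0.39395.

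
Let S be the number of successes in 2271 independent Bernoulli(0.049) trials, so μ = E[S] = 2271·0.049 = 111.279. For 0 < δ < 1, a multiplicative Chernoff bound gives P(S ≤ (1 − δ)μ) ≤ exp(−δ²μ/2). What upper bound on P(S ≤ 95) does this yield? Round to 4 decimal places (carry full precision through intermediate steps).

0.3040

Write 95 = (1 − δ)μ, so δ = 1 − 95/111.279 = 0.14629…
Then the exponent is δ²μ/2 = (μ − 95)²/(2μ) = 1.190727.
Bound = exp(−1.190727) = 0.30400.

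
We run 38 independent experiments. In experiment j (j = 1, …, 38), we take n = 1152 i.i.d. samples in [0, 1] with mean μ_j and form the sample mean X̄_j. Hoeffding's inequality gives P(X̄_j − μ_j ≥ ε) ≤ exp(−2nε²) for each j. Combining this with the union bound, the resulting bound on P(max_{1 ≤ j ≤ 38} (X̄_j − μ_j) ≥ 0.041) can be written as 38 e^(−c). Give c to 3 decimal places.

Union bound over the 38 events: P(max_{1 ≤ j ≤ 38} (X̄_j − μ_j) ≥ 0.041) ≤ 38·exp(−2nε²) = 38 exp(−2·1152·0.041²).
So c = 2·1152·0.041² = 3.8730.

3.873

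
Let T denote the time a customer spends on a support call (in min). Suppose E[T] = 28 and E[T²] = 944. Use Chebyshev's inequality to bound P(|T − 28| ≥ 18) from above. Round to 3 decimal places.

Var(T) = E[T²] − (E[T])² = 944 − 784 = 160.
Chebyshev's inequality: P(|T − μ| ≥ t) ≤ Var(T)/t² = 160/324 = 0.4938.

0.494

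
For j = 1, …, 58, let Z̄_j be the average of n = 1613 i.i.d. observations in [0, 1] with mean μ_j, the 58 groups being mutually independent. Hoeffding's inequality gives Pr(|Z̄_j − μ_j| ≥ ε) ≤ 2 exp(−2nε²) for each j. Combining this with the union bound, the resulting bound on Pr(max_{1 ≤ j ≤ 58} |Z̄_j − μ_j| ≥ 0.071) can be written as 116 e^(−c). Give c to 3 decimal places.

16.262

Union bound over the 58 events: Pr(max_{1 ≤ j ≤ 58} |Z̄_j − μ_j| ≥ 0.071) ≤ 58·2·exp(−2nε²) = 116 exp(−2·1613·0.071²).
So c = 2·1613·0.071² = 16.2623.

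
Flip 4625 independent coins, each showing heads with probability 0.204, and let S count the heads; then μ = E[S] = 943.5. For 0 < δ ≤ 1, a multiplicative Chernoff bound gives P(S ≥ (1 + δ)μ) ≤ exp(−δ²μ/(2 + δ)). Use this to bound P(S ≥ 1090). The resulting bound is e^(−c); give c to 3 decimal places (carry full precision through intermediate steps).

Write 1090 = (1 + δ)μ, so δ = 1090/943.5 − 1 = 0.1552729…
Then the exponent is δ²μ/(2 + δ) = (1090 − μ)² / (μ·(2 + δ)) = 10.554340.

10.554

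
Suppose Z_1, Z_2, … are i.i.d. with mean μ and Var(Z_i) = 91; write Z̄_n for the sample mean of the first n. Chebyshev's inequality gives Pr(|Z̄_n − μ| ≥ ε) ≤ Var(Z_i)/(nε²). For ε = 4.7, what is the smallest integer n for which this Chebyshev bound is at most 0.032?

Require 91/(n·4.7²) ≤ 0.032, i.e. n ≥ 91/(0.032·4.7²) = 128.735.
The smallest integer n is 129.

129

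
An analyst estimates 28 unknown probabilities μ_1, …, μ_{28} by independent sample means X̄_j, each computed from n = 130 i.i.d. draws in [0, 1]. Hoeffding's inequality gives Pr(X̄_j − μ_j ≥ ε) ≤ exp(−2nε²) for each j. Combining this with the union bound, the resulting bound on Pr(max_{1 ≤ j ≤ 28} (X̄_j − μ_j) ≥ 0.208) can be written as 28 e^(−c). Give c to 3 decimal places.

Union bound over the 28 events: Pr(max_{1 ≤ j ≤ 28} (X̄_j − μ_j) ≥ 0.208) ≤ 28·exp(−2nε²) = 28 exp(−2·130·0.208²).
So c = 2·130·0.208² = 11.2486.

11.249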